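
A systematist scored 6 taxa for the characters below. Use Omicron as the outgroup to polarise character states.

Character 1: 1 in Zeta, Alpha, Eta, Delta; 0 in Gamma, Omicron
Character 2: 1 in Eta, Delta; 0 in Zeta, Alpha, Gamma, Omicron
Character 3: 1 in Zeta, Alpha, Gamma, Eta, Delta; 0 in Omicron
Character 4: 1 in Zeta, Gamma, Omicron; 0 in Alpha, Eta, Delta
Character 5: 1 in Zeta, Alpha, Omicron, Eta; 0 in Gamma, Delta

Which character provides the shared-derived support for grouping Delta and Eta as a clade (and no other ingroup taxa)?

Character polarity is set by the outgroup: the derived state is whichever differs from the outgroup's state, so for Character 4, Character 5 the derived state is '0', and for the remaining characters it is '1'.
Only Alpha, Delta, Eta, and Zeta show the derived state '1' for Character 1, supporting them as a clade.
Only Delta and Eta show the derived state '1' for Character 2, supporting them as a clade.
Character 3 (derived state '1') is shared by all ingroup taxa — unites the whole ingroup.
Only Alpha, Delta, and Eta show the derived state '0' for Character 4, supporting them as a clade.
Character 5 groups Delta and Gamma, which is incompatible with the clades supported by the remaining characters; treating it as convergent (homoplasy) costs fewer steps than any alternative tree.
Most parsimonious ingroup topology: ((((Eta,Delta),Alpha),Zeta),Gamma).
The clade {Delta, Eta} is supported by Character 2: its derived state '1' occurs in exactly those taxa and in no other taxon (including the outgroup).

Character 2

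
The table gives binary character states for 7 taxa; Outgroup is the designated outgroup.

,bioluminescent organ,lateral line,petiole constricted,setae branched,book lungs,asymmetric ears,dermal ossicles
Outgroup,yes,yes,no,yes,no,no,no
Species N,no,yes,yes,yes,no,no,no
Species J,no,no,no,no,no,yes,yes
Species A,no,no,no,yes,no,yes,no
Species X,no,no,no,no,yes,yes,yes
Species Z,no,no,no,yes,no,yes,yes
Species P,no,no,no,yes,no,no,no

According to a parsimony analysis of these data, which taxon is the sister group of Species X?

Species J

Character polarity is set by the outgroup: the derived state is whichever differs from the outgroup's state, so for bioluminescent organ, lateral line, setae branched the derived state is 'no', and for the remaining characters it is 'yes'.
bioluminescent organ (derived state 'no') is shared by all ingroup taxa — unites the whole ingroup.
Only Species A, Species J, Species P, Species X, and Species Z show the derived state 'no' for lateral line, supporting them as a clade.
petiole constricted: derived state 'yes' in Species N only — an autapomorphy, so it tells us nothing about relationships among taxa.
setae branched (derived state 'no') is shared by Species J and Species X — a synapomorphy uniting that clade.
book lungs (derived state 'yes') is unique to Species X (autapomorphy; uninformative for grouping).
asymmetric ears: derived state 'yes' in Species A, Species J, Species X, and Species Z only — synapomorphy for {Species A, Species J, Species X, Species Z}.
Only Species J, Species X, and Species Z show the derived state 'yes' for dermal ossicles, supporting them as a clade.
Most parsimonious ingroup topology: (Species N,((((Species J,Species X),Species Z),Species A),Species P)).
Species X and Species J form a cherry on this tree, so they are sister taxa.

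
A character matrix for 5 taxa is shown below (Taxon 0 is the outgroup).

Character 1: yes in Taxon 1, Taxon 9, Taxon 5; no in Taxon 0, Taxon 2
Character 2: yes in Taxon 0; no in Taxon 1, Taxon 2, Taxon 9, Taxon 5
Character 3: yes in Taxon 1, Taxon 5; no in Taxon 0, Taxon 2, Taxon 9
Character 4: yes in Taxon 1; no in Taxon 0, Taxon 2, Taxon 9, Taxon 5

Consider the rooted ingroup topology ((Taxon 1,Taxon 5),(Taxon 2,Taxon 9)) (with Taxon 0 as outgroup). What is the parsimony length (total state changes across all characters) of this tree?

5

Map each character onto ((Taxon 1,Taxon 5),(Taxon 2,Taxon 9)) (rooted by Taxon 0) and count the minimum state changes it requires (Fitch parsimony):
Character 1: 2; Character 2: 1; Character 3: 1; Character 4: 1.
Total tree length = 5.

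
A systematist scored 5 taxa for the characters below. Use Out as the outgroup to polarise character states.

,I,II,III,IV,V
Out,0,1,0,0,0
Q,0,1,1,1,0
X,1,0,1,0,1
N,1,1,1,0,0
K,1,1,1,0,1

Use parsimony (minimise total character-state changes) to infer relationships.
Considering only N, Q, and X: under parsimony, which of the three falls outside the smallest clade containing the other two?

Character polarity is set by the outgroup: the derived state is whichever differs from the outgroup's state, so for II the derived state is '0', and for the remaining characters it is '1'.
Only K, N, and X show the derived state '1' for I, supporting them as a clade.
II: derived state '0' in X only — an autapomorphy, so it tells us nothing about relationships among taxa.
All ingroup taxa share the derived state '1' for III; it defines the ingroup but does not resolve relationships within it.
IV (derived state '1') is unique to Q (autapomorphy; uninformative for grouping).
V (derived state '1') is shared by K and X — a synapomorphy uniting that clade.
Most parsimonious ingroup topology: (Q,((X,K),N)).
X and N share a more recent common ancestor with each other than either does with Q, so Q is the least closely related of the three.

Q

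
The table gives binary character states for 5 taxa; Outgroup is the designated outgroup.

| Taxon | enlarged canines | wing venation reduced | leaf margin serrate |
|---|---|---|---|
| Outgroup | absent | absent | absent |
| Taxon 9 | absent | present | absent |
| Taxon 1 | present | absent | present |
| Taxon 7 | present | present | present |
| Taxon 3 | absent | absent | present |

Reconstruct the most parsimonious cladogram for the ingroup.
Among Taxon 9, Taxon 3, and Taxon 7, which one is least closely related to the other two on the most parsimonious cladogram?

The outgroup has state 'absent' for every character, so 'present' is the derived state throughout.
Only Taxon 1 and Taxon 7 show the derived state 'present' for enlarged canines, supporting them as a clade.
wing venation reduced groups Taxon 7 and Taxon 9, which is incompatible with the clades supported by the remaining characters; treating it as convergent (homoplasy) costs fewer steps than any alternative tree.
leaf margin serrate (derived state 'present') is shared by Taxon 1, Taxon 3, and Taxon 7 — a synapomorphy uniting that clade.
Most parsimonious ingroup topology: (Taxon 9,((Taxon 1,Taxon 7),Taxon 3)).
Taxon 7 and Taxon 3 share a more recent common ancestor with each other than either does with Taxon 9, so Taxon 9 is the least closely related of the three.

Taxon 9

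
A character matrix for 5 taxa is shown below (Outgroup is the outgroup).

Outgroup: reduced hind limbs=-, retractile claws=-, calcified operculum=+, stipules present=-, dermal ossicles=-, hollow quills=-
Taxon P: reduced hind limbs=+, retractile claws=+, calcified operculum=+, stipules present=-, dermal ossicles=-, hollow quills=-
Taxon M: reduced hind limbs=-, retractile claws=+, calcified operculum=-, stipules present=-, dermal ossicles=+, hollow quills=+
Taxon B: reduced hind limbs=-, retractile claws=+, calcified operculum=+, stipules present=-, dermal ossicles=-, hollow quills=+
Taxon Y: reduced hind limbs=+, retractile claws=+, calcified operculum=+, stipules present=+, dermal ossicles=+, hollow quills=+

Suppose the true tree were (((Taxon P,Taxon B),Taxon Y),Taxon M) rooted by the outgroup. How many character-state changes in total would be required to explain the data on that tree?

9

Map each character onto (((Taxon P,Taxon B),Taxon Y),Taxon M) (rooted by Outgroup) and count the minimum state changes it requires (Fitch parsimony):
reduced hind limbs: 2; retractile claws: 1; calcified operculum: 1; stipules present: 1; dermal ossicles: 2; hollow quills: 2.
Total tree length = 9.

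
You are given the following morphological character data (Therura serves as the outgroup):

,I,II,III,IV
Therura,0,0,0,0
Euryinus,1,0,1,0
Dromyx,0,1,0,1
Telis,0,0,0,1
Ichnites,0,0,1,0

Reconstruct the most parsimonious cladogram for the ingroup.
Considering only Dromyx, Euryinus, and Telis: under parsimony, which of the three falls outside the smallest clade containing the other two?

Euryinus

The outgroup has state '0' for every character, so '1' is the derived state throughout.
I (derived state '1') is unique to Euryinus (autapomorphy; uninformative for grouping).
II (derived state '1') is unique to Dromyx (autapomorphy; uninformative for grouping).
III: derived state '1' in Euryinus and Ichnites only — synapomorphy for {Euryinus, Ichnites}.
IV: derived state '1' in Dromyx and Telis only — synapomorphy for {Dromyx, Telis}.
Most parsimonious ingroup topology: ((Euryinus,Ichnites),(Dromyx,Telis)).
Dromyx and Telis share a more recent common ancestor with each other than either does with Euryinus, so Euryinus is the least closely related of the three.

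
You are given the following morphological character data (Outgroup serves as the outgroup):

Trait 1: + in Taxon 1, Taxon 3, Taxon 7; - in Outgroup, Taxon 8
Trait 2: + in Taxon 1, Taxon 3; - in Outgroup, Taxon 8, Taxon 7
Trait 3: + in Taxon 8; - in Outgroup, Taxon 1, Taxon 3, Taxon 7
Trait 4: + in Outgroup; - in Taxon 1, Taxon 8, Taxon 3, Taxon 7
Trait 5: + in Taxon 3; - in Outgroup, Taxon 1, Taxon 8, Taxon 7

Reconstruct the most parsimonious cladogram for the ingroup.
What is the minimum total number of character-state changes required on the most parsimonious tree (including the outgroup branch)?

5

Character polarity is set by the outgroup: the derived state is whichever differs from the outgroup's state, so for Trait 4 the derived state is '-', and for the remaining characters it is '+'.
Trait 1: derived state '+' in Taxon 1, Taxon 3, and Taxon 7 only — synapomorphy for {Taxon 1, Taxon 3, Taxon 7}.
Trait 2: derived state '+' in Taxon 1 and Taxon 3 only — synapomorphy for {Taxon 1, Taxon 3}.
Trait 3 (derived state '+') is unique to Taxon 8 (autapomorphy; uninformative for grouping).
All ingroup taxa share the derived state '-' for Trait 4; it defines the ingroup but does not resolve relationships within it.
Trait 5 (derived state '+') is unique to Taxon 3 (autapomorphy; uninformative for grouping).
Most parsimonious ingroup topology: (((Taxon 3,Taxon 1),Taxon 7),Taxon 8).
Changes per character on this tree: Trait 1: 1; Trait 2: 1; Trait 3: 1; Trait 4: 1; Trait 5: 1.
Total = 5.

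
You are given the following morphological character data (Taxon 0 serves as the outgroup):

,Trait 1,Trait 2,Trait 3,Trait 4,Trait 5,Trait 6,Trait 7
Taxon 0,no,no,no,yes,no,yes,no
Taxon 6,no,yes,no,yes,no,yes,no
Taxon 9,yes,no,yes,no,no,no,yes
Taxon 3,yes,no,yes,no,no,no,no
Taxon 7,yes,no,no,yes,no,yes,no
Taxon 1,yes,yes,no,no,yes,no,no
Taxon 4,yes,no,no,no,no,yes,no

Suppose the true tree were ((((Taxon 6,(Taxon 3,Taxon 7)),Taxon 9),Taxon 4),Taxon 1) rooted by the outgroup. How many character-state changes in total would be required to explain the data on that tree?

14

Map each character onto ((((Taxon 6,(Taxon 3,Taxon 7)),Taxon 9),Taxon 4),Taxon 1) (rooted by Taxon 0) and count the minimum state changes it requires (Fitch parsimony):
Trait 1: 2; Trait 2: 2; Trait 3: 2; Trait 4: 3; Trait 5: 1; Trait 6: 3; Trait 7: 1.
Total tree length = 14.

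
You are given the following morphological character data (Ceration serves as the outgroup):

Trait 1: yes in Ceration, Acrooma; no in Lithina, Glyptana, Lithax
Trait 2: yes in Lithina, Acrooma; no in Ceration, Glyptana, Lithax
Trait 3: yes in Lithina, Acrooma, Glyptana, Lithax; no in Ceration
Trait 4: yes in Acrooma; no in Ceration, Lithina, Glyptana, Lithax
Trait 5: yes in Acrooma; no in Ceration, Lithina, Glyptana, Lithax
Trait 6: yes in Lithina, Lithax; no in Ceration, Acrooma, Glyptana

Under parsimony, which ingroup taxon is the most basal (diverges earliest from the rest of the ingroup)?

Acrooma

Character polarity is set by the outgroup: the derived state is whichever differs from the outgroup's state, so for Trait 1 the derived state is 'no', and for the remaining characters it is 'yes'.
Trait 1: derived state 'no' in Glyptana, Lithax, and Lithina only — synapomorphy for {Glyptana, Lithax, Lithina}.
Trait 2 (state 'yes') occurs in Acrooma and Lithina but conflicts with the nesting implied by the other characters — most parsimoniously interpreted as homoplasy.
Trait 3 (derived state 'yes') is shared by all ingroup taxa — unites the whole ingroup.
Trait 4 (derived state 'yes') is unique to Acrooma (autapomorphy; uninformative for grouping).
Trait 5 (derived state 'yes') is unique to Acrooma (autapomorphy; uninformative for grouping).
Only Lithax and Lithina show the derived state 'yes' for Trait 6, supporting them as a clade.
Most parsimonious ingroup topology: (((Lithina,Lithax),Glyptana),Acrooma).
Acrooma is sister to the clade containing all other ingroup taxa, so it is the earliest-diverging (most basal) ingroup lineage.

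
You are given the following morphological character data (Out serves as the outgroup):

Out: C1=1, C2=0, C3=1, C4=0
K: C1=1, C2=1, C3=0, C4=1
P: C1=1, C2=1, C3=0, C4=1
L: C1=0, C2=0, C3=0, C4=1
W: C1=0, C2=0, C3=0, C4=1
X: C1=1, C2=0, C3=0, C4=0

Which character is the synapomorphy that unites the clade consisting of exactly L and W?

C1

Character polarity is set by the outgroup: the derived state is whichever differs from the outgroup's state, so for C1, C3 the derived state is '0', and for the remaining characters it is '1'.
C1 (derived state '0') is shared by L and W — a synapomorphy uniting that clade.
Only K and P show the derived state '1' for C2, supporting them as a clade.
C3 (derived state '0') is shared by all ingroup taxa — unites the whole ingroup.
C4 (derived state '1') is shared by K, L, P, and W — a synapomorphy uniting that clade.
Most parsimonious ingroup topology: (((K,P),(L,W)),X).
The clade {L, W} is supported by C1: its derived state '0' occurs in exactly those taxa and in no other taxon (including the outgroup).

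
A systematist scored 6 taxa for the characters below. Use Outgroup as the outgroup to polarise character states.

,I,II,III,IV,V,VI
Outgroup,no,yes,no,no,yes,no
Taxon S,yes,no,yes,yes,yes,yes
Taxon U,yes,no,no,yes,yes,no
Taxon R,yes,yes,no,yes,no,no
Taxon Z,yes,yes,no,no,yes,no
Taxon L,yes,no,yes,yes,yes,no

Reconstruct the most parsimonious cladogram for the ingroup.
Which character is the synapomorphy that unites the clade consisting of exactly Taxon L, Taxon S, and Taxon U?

II

Character polarity is set by the outgroup: the derived state is whichever differs from the outgroup's state, so for II, V the derived state is 'no', and for the remaining characters it is 'yes'.
I (derived state 'yes') is shared by all ingroup taxa — unites the whole ingroup.
II (derived state 'no') is shared by Taxon L, Taxon S, and Taxon U — a synapomorphy uniting that clade.
III (derived state 'yes') is shared by Taxon L and Taxon S — a synapomorphy uniting that clade.
Only Taxon L, Taxon R, Taxon S, and Taxon U show the derived state 'yes' for IV, supporting them as a clade.
V: derived state 'no' in Taxon R only — an autapomorphy, so it tells us nothing about relationships among taxa.
VI: derived state 'yes' in Taxon S only — an autapomorphy, so it tells us nothing about relationships among taxa.
Most parsimonious ingroup topology: ((((Taxon S,Taxon L),Taxon U),Taxon R),Taxon Z).
The clade {Taxon L, Taxon S, Taxon U} is supported by II: its derived state 'no' occurs in exactly those taxa and in no other taxon (including the outgroup).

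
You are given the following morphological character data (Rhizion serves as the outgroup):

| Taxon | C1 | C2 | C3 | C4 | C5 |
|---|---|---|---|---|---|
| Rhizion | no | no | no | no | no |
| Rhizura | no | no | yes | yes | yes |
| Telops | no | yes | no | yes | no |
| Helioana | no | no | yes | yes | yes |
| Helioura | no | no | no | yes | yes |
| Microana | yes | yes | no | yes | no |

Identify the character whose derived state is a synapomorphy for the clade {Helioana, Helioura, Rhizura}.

C5

The outgroup has state 'no' for every character, so 'yes' is the derived state throughout.
C1: derived state 'yes' in Microana only — an autapomorphy, so it tells us nothing about relationships among taxa.
C2 (derived state 'yes') is shared by Microana and Telops — a synapomorphy uniting that clade.
C3: derived state 'yes' in Helioana and Rhizura only — synapomorphy for {Helioana, Rhizura}.
All ingroup taxa share the derived state 'yes' for C4; it defines the ingroup but does not resolve relationships within it.
C5: derived state 'yes' in Helioana, Helioura, and Rhizura only — synapomorphy for {Helioana, Helioura, Rhizura}.
Most parsimonious ingroup topology: (((Rhizura,Helioana),Helioura),(Telops,Microana)).
The clade {Helioana, Helioura, Rhizura} is supported by C5: its derived state 'yes' occurs in exactly those taxa and in no other taxon (including the outgroup).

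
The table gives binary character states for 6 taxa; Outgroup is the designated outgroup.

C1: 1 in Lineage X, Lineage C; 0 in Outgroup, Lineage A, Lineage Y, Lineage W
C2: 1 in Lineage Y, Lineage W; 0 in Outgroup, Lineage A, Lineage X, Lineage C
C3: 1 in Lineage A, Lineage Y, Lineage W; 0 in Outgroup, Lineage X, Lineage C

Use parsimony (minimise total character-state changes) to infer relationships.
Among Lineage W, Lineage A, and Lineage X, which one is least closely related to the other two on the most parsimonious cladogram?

Lineage X

The outgroup has state '0' for every character, so '1' is the derived state throughout.
C1: derived state '1' in Lineage C and Lineage X only — synapomorphy for {Lineage C, Lineage X}.
C2 (derived state '1') is shared by Lineage W and Lineage Y — a synapomorphy uniting that clade.
C3: derived state '1' in Lineage A, Lineage W, and Lineage Y only — synapomorphy for {Lineage A, Lineage W, Lineage Y}.
Most parsimonious ingroup topology: ((Lineage A,(Lineage Y,Lineage W)),(Lineage X,Lineage C)).
Lineage W and Lineage A share a more recent common ancestor with each other than either does with Lineage X, so Lineage X is the least closely related of the three.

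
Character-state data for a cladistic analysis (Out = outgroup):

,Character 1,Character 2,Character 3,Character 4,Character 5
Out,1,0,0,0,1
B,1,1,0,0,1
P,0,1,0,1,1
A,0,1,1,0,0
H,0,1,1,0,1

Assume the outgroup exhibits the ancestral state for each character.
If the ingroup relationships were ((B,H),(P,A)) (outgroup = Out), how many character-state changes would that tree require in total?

Map each character onto ((B,H),(P,A)) (rooted by Out) and count the minimum state changes it requires (Fitch parsimony):
Character 1: 2; Character 2: 1; Character 3: 2; Character 4: 1; Character 5: 1.
Total tree length = 7.

7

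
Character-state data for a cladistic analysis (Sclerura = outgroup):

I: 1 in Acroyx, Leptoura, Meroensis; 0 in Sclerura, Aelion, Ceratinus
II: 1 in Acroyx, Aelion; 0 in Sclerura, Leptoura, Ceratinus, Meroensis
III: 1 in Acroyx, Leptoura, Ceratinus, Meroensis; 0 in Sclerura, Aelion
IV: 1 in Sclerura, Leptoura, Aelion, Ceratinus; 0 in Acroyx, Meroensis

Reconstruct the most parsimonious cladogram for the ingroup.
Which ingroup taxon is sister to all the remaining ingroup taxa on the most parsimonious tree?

Character polarity is set by the outgroup: the derived state is whichever differs from the outgroup's state, so for IV the derived state is '0', and for the remaining characters it is '1'.
Only Acroyx, Leptoura, and Meroensis show the derived state '1' for I, supporting them as a clade.
II (state '1') occurs in Acroyx and Aelion but conflicts with the nesting implied by the other characters — most parsimoniously interpreted as homoplasy.
III (derived state '1') is shared by Acroyx, Ceratinus, Leptoura, and Meroensis — a synapomorphy uniting that clade.
IV: derived state '0' in Acroyx and Meroensis only — synapomorphy for {Acroyx, Meroensis}.
Most parsimonious ingroup topology: (((Leptoura,(Acroyx,Meroensis)),Ceratinus),Aelion).
Aelion is sister to the clade containing all other ingroup taxa, so it is the earliest-diverging (most basal) ingroup lineage.

Aelion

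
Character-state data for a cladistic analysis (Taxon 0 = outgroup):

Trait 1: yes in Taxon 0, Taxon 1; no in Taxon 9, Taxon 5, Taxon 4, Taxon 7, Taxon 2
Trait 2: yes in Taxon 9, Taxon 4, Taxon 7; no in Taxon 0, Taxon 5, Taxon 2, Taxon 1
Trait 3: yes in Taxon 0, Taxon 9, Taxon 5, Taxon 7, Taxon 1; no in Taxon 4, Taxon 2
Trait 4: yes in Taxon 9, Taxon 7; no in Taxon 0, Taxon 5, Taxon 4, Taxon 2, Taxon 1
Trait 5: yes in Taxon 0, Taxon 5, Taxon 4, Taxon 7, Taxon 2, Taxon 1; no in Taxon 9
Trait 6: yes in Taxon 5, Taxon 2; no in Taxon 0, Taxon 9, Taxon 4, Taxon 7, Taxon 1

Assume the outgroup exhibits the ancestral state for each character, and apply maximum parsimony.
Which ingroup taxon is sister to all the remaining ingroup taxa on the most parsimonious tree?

Character polarity is set by the outgroup: the derived state is whichever differs from the outgroup's state, so for Trait 1, Trait 3, Trait 5 the derived state is 'no', and for the remaining characters it is 'yes'.
Trait 1: derived state 'no' in Taxon 2, Taxon 4, Taxon 5, Taxon 7, and Taxon 9 only — synapomorphy for {Taxon 2, Taxon 4, Taxon 5, Taxon 7, Taxon 9}.
Trait 2 (derived state 'yes') is shared by Taxon 4, Taxon 7, and Taxon 9 — a synapomorphy uniting that clade.
Trait 3 (state 'no') occurs in Taxon 2 and Taxon 4 but conflicts with the nesting implied by the other characters — most parsimoniously interpreted as homoplasy.
Only Taxon 7 and Taxon 9 show the derived state 'yes' for Trait 4, supporting them as a clade.
Trait 5: derived state 'no' in Taxon 9 only — an autapomorphy, so it tells us nothing about relationships among taxa.
Trait 6: derived state 'yes' in Taxon 2 and Taxon 5 only — synapomorphy for {Taxon 2, Taxon 5}.
Most parsimonious ingroup topology: ((((Taxon 9,Taxon 7),Taxon 4),(Taxon 5,Taxon 2)),Taxon 1).
Taxon 1 is sister to the clade containing all other ingroup taxa, so it is the earliest-diverging (most basal) ingroup lineage.

Taxon 1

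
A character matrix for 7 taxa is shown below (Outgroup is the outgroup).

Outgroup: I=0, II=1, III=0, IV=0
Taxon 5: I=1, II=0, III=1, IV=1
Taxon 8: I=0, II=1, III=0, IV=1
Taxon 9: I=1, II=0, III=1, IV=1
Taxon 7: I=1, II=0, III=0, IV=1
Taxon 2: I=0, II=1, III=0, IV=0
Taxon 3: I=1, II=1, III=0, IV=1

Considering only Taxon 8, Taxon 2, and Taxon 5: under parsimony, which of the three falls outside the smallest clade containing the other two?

Character polarity is set by the outgroup: the derived state is whichever differs from the outgroup's state, so for II the derived state is '0', and for the remaining characters it is '1'.
Only Taxon 3, Taxon 5, Taxon 7, and Taxon 9 show the derived state '1' for I, supporting them as a clade.
II: derived state '0' in Taxon 5, Taxon 7, and Taxon 9 only — synapomorphy for {Taxon 5, Taxon 7, Taxon 9}.
III: derived state '1' in Taxon 5 and Taxon 9 only — synapomorphy for {Taxon 5, Taxon 9}.
IV (derived state '1') is shared by Taxon 3, Taxon 5, Taxon 7, Taxon 8, and Taxon 9 — a synapomorphy uniting that clade.
Most parsimonious ingroup topology: (((((Taxon 5,Taxon 9),Taxon 7),Taxon 3),Taxon 8),Taxon 2).
Taxon 8 and Taxon 5 share a more recent common ancestor with each other than either does with Taxon 2, so Taxon 2 is the least closely related of the three.

Taxon 2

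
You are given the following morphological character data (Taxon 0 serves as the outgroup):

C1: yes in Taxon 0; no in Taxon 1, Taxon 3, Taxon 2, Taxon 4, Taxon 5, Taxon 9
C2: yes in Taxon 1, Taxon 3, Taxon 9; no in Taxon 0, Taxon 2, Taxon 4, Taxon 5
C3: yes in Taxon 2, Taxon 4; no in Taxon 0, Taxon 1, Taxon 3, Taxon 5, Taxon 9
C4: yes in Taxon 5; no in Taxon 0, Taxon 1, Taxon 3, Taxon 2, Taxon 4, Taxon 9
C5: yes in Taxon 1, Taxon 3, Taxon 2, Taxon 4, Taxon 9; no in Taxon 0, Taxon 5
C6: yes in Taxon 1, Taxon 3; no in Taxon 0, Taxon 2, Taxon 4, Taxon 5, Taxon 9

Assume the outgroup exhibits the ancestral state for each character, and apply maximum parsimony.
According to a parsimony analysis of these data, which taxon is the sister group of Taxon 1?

Character polarity is set by the outgroup: the derived state is whichever differs from the outgroup's state, so for C1 the derived state is 'no', and for the remaining characters it is 'yes'.
All ingroup taxa share the derived state 'no' for C1; it defines the ingroup but does not resolve relationships within it.
Only Taxon 1, Taxon 3, and Taxon 9 show the derived state 'yes' for C2, supporting them as a clade.
C3: derived state 'yes' in Taxon 2 and Taxon 4 only — synapomorphy for {Taxon 2, Taxon 4}.
C4 (derived state 'yes') is unique to Taxon 5 (autapomorphy; uninformative for grouping).
C5: derived state 'yes' in Taxon 1, Taxon 2, Taxon 3, Taxon 4, and Taxon 9 only — synapomorphy for {Taxon 1, Taxon 2, Taxon 3, Taxon 4, Taxon 9}.
C6 (derived state 'yes') is shared by Taxon 1 and Taxon 3 — a synapomorphy uniting that clade.
Most parsimonious ingroup topology: ((((Taxon 1,Taxon 3),Taxon 9),(Taxon 2,Taxon 4)),Taxon 5).
Taxon 1 and Taxon 3 form a cherry on this tree, so they are sister taxa.

Taxon 3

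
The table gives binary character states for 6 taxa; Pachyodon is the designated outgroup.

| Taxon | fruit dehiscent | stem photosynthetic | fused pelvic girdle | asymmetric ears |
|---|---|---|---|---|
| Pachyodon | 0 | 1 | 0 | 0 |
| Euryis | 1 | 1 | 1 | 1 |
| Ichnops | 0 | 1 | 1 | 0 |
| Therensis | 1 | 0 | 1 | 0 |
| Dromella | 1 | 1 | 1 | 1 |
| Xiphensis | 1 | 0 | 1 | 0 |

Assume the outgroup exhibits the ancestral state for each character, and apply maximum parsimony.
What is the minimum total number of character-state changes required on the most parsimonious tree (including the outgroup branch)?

Character polarity is set by the outgroup: the derived state is whichever differs from the outgroup's state, so for stem photosynthetic the derived state is '0', and for the remaining characters it is '1'.
Only Dromella, Euryis, Therensis, and Xiphensis show the derived state '1' for fruit dehiscent, supporting them as a clade.
Only Therensis and Xiphensis show the derived state '0' for stem photosynthetic, supporting them as a clade.
All ingroup taxa share the derived state '1' for fused pelvic girdle; it defines the ingroup but does not resolve relationships within it.
Only Dromella and Euryis show the derived state '1' for asymmetric ears, supporting them as a clade.
Most parsimonious ingroup topology: (((Euryis,Dromella),(Therensis,Xiphensis)),Ichnops).
Changes per character on this tree: fruit dehiscent: 1; stem photosynthetic: 1; fused pelvic girdle: 1; asymmetric ears: 1.
Total = 4.

4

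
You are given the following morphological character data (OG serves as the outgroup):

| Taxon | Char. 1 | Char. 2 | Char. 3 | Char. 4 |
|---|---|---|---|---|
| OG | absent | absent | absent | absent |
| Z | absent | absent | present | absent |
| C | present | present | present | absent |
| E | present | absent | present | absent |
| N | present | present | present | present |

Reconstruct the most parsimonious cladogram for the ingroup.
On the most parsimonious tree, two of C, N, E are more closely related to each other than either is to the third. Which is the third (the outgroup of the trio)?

E

The outgroup has state 'absent' for every character, so 'present' is the derived state throughout.
Only C, E, and N show the derived state 'present' for Char. 1, supporting them as a clade.
Char. 2 (derived state 'present') is shared by C and N — a synapomorphy uniting that clade.
Char. 3 (derived state 'present') is shared by all ingroup taxa — unites the whole ingroup.
Char. 4 (derived state 'present') is unique to N (autapomorphy; uninformative for grouping).
Most parsimonious ingroup topology: (Z,((C,N),E)).
N and C share a more recent common ancestor with each other than either does with E, so E is the least closely related of the three.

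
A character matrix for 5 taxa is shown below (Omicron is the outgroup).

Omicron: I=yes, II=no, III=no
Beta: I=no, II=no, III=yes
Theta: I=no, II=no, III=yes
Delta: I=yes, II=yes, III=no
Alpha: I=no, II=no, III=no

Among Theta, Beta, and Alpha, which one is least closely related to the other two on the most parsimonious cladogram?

Alpha

Character polarity is set by the outgroup: the derived state is whichever differs from the outgroup's state, so for I the derived state is 'no', and for the remaining characters it is 'yes'.
I: derived state 'no' in Alpha, Beta, and Theta only — synapomorphy for {Alpha, Beta, Theta}.
II: derived state 'yes' in Delta only — an autapomorphy, so it tells us nothing about relationships among taxa.
III: derived state 'yes' in Beta and Theta only — synapomorphy for {Beta, Theta}.
Most parsimonious ingroup topology: (((Beta,Theta),Alpha),Delta).
Theta and Beta share a more recent common ancestor with each other than either does with Alpha, so Alpha is the least closely related of the three.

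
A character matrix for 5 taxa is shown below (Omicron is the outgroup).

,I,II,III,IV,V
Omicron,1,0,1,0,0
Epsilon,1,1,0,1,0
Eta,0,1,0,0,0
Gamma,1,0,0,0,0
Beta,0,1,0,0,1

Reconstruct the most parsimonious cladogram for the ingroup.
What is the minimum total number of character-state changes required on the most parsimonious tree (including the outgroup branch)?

5

Character polarity is set by the outgroup: the derived state is whichever differs from the outgroup's state, so for I, III the derived state is '0', and for the remaining characters it is '1'.
I: derived state '0' in Beta and Eta only — synapomorphy for {Beta, Eta}.
II: derived state '1' in Beta, Epsilon, and Eta only — synapomorphy for {Beta, Epsilon, Eta}.
III (derived state '0') is shared by all ingroup taxa — unites the whole ingroup.
IV: derived state '1' in Epsilon only — an autapomorphy, so it tells us nothing about relationships among taxa.
V: derived state '1' in Beta only — an autapomorphy, so it tells us nothing about relationships among taxa.
Most parsimonious ingroup topology: ((Epsilon,(Eta,Beta)),Gamma).
Changes per character on this tree: I: 1; II: 1; III: 1; IV: 1; V: 1.
Total = 5.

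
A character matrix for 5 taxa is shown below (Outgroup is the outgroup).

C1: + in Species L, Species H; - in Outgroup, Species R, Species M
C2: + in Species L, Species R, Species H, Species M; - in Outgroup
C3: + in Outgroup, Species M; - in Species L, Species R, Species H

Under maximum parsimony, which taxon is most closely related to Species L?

Species H

Character polarity is set by the outgroup: the derived state is whichever differs from the outgroup's state, so for C3 the derived state is '-', and for the remaining characters it is '+'.
C1 (derived state '+') is shared by Species H and Species L — a synapomorphy uniting that clade.
All ingroup taxa share the derived state '+' for C2; it defines the ingroup but does not resolve relationships within it.
C3: derived state '-' in Species H, Species L, and Species R only — synapomorphy for {Species H, Species L, Species R}.
Most parsimonious ingroup topology: (((Species L,Species H),Species R),Species M).
Species L and Species H form a cherry on this tree, so they are sister taxa.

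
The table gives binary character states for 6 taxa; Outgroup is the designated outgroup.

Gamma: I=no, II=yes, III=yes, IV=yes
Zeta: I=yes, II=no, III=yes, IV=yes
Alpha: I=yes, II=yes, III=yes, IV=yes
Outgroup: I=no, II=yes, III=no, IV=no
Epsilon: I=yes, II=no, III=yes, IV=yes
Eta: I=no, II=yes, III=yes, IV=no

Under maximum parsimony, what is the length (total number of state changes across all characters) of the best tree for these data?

Character polarity is set by the outgroup: the derived state is whichever differs from the outgroup's state, so for II the derived state is 'no', and for the remaining characters it is 'yes'.
Only Alpha, Epsilon, and Zeta show the derived state 'yes' for I, supporting them as a clade.
Only Epsilon and Zeta show the derived state 'no' for II, supporting them as a clade.
III (derived state 'yes') is shared by all ingroup taxa — unites the whole ingroup.
IV (derived state 'yes') is shared by Alpha, Epsilon, Gamma, and Zeta — a synapomorphy uniting that clade.
Most parsimonious ingroup topology: ((((Zeta,Epsilon),Alpha),Gamma),Eta).
Changes per character on this tree: I: 1; II: 1; III: 1; IV: 1.
Total = 4.

4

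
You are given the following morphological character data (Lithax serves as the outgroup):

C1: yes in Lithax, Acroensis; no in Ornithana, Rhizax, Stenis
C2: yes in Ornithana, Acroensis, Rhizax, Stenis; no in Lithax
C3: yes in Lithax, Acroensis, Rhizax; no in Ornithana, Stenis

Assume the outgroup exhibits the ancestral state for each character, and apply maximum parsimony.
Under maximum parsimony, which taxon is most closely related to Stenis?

Ornithana

Character polarity is set by the outgroup: the derived state is whichever differs from the outgroup's state, so for C1, C3 the derived state is 'no', and for the remaining characters it is 'yes'.
C1 (derived state 'no') is shared by Ornithana, Rhizax, and Stenis — a synapomorphy uniting that clade.
C2 (derived state 'yes') is shared by all ingroup taxa — unites the whole ingroup.
Only Ornithana and Stenis show the derived state 'no' for C3, supporting them as a clade.
Most parsimonious ingroup topology: (((Ornithana,Stenis),Rhizax),Acroensis).
Stenis and Ornithana form a cherry on this tree, so they are sister taxa.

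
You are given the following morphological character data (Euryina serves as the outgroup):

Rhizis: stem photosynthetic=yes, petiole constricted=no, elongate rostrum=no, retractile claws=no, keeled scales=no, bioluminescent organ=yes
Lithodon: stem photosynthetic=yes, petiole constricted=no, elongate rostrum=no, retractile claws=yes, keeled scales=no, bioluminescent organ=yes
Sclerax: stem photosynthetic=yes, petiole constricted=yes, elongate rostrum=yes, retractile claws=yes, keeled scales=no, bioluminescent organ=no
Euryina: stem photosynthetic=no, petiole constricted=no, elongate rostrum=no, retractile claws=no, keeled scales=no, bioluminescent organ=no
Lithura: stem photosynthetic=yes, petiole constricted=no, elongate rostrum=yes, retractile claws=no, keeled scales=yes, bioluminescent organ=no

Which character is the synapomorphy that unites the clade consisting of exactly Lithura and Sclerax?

elongate rostrum

The outgroup has state 'no' for every character, so 'yes' is the derived state throughout.
All ingroup taxa share the derived state 'yes' for stem photosynthetic; it defines the ingroup but does not resolve relationships within it.
petiole constricted (derived state 'yes') is unique to Sclerax (autapomorphy; uninformative for grouping).
Only Lithura and Sclerax show the derived state 'yes' for elongate rostrum, supporting them as a clade.
retractile claws (state 'yes') occurs in Lithodon and Sclerax but conflicts with the nesting implied by the other characters — most parsimoniously interpreted as homoplasy.
keeled scales (derived state 'yes') is unique to Lithura (autapomorphy; uninformative for grouping).
Only Lithodon and Rhizis show the derived state 'yes' for bioluminescent organ, supporting them as a clade.
Most parsimonious ingroup topology: ((Lithura,Sclerax),(Lithodon,Rhizis)).
The clade {Lithura, Sclerax} is supported by elongate rostrum: its derived state 'yes' occurs in exactly those taxa and in no other taxon (including the outgroup).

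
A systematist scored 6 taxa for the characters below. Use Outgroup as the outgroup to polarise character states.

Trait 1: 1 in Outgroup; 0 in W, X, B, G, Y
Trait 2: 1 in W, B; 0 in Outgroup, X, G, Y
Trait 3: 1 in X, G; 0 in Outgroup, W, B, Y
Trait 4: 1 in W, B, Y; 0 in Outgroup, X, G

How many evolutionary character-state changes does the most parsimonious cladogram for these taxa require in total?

Character polarity is set by the outgroup: the derived state is whichever differs from the outgroup's state, so for Trait 1 the derived state is '0', and for the remaining characters it is '1'.
All ingroup taxa share the derived state '0' for Trait 1; it defines the ingroup but does not resolve relationships within it.
Trait 2: derived state '1' in B and W only — synapomorphy for {B, W}.
Only G and X show the derived state '1' for Trait 3, supporting them as a clade.
Trait 4 (derived state '1') is shared by B, W, and Y — a synapomorphy uniting that clade.
Most parsimonious ingroup topology: (((W,B),Y),(X,G)).
Changes per character on this tree: Trait 1: 1; Trait 2: 1; Trait 3: 1; Trait 4: 1.
Total = 4.

4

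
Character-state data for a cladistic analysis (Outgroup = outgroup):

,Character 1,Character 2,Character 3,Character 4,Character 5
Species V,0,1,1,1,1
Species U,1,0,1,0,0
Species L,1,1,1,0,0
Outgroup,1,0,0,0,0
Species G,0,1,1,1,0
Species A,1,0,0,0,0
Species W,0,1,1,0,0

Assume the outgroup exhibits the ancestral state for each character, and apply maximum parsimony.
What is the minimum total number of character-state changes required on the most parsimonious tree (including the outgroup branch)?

Character polarity is set by the outgroup: the derived state is whichever differs from the outgroup's state, so for Character 1 the derived state is '0', and for the remaining characters it is '1'.
Character 1 (derived state '0') is shared by Species G, Species V, and Species W — a synapomorphy uniting that clade.
Only Species G, Species L, Species V, and Species W show the derived state '1' for Character 2, supporting them as a clade.
Only Species G, Species L, Species U, Species V, and Species W show the derived state '1' for Character 3, supporting them as a clade.
Only Species G and Species V show the derived state '1' for Character 4, supporting them as a clade.
Character 5 (derived state '1') is unique to Species V (autapomorphy; uninformative for grouping).
Most parsimonious ingroup topology: ((((Species W,(Species V,Species G)),Species L),Species U),Species A).
Changes per character on this tree: Character 1: 1; Character 2: 1; Character 3: 1; Character 4: 1; Character 5: 1.
Total = 5.

5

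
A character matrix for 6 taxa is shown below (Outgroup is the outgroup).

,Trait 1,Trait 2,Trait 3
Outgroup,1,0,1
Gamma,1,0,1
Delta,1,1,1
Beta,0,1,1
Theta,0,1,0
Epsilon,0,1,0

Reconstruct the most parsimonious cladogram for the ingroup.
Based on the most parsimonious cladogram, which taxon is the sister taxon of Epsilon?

Theta

Character polarity is set by the outgroup: the derived state is whichever differs from the outgroup's state, so for Trait 1, Trait 3 the derived state is '0', and for the remaining characters it is '1'.
Trait 1 (derived state '0') is shared by Beta, Epsilon, and Theta — a synapomorphy uniting that clade.
Trait 2: derived state '1' in Beta, Delta, Epsilon, and Theta only — synapomorphy for {Beta, Delta, Epsilon, Theta}.
Trait 3 (derived state '0') is shared by Epsilon and Theta — a synapomorphy uniting that clade.
Most parsimonious ingroup topology: (Gamma,(Delta,(Beta,(Theta,Epsilon)))).
Epsilon and Theta form a cherry on this tree, so they are sister taxa.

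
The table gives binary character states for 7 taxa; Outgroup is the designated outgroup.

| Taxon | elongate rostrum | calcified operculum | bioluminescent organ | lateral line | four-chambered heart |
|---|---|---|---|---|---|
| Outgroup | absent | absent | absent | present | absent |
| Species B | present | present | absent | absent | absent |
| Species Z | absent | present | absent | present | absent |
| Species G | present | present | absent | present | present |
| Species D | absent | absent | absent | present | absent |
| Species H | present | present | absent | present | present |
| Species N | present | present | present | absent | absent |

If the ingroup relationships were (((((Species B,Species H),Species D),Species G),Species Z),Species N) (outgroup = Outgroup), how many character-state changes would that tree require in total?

10

Map each character onto (((((Species B,Species H),Species D),Species G),Species Z),Species N) (rooted by Outgroup) and count the minimum state changes it requires (Fitch parsimony):
elongate rostrum: 3; calcified operculum: 2; bioluminescent organ: 1; lateral line: 2; four-chambered heart: 2.
Total tree length = 10.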